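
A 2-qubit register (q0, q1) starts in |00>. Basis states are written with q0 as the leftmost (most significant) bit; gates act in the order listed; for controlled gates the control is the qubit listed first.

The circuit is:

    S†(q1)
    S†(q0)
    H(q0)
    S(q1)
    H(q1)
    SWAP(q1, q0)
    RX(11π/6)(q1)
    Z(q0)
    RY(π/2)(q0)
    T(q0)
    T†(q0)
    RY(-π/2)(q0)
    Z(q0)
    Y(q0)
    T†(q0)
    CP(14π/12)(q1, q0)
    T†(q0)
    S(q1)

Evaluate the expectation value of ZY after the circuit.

The expectation value of ZY is sqrt(3)/4 + 1/2. Key observation: steps 8-13 multiply out to the identity, so the circuit reduces to the remaining gates.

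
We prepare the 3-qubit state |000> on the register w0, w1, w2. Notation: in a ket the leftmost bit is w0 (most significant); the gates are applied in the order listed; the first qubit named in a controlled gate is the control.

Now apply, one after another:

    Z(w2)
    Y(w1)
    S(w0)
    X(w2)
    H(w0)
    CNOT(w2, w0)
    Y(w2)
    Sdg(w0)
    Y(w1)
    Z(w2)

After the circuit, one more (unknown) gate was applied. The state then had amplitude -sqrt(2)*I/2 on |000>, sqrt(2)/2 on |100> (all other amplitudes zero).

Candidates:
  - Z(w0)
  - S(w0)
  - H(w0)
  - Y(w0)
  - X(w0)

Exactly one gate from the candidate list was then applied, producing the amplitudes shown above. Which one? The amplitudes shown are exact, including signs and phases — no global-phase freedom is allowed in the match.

The unique candidate consistent with the amplitudes is Z(w0).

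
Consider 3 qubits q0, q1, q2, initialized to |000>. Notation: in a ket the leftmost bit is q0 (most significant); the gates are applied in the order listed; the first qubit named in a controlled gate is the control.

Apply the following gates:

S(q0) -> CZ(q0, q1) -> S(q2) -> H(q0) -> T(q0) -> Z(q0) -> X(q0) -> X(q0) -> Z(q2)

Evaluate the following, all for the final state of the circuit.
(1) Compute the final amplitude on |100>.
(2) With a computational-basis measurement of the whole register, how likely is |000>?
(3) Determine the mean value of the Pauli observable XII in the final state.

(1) The final state's coefficient on |100> equals -sqrt(2)*exp(I*pi/4)/2.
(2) The probability of measuring |000> is 1/2.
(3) In the final state, XII has expectation -sqrt(2)/2.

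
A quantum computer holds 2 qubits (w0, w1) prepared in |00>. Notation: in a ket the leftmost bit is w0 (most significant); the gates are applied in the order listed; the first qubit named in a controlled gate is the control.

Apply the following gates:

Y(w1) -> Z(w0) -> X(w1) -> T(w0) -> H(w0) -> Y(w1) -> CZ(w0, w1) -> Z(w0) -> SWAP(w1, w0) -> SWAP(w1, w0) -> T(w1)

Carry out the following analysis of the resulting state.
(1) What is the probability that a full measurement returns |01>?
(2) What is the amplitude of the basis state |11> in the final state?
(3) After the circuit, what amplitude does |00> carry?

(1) Outcome |01> occurs with probability 1/2. Key observation: the block from step 9 through step 10 cancels to the identity and can be dropped.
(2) |11> carries amplitude -sqrt(2)*exp(I*pi/4)/2 in the final state.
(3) |00> carries amplitude 0 in the final state.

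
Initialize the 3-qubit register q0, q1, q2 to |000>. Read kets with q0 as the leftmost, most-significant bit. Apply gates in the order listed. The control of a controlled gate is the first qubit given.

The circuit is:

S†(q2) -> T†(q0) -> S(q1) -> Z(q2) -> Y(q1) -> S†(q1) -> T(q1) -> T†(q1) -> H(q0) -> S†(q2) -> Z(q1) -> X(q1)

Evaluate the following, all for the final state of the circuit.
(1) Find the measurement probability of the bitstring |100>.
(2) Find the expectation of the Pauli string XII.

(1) The probability of measuring |100> is 1/2.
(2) The observable XII averages to 1.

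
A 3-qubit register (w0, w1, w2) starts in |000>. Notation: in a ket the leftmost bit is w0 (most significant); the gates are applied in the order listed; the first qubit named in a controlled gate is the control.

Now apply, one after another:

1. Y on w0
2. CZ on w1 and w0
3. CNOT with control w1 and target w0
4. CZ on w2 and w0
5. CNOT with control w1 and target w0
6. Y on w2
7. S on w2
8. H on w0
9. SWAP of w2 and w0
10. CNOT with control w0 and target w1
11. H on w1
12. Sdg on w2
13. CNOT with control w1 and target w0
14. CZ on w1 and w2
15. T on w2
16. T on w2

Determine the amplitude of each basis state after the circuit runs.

After the circuit, the state carries amplitude 0 on |000>, 0 on |001>, I/2 on |010>, I/2 on |011>, -I/2 on |100>, I/2 on |101>, 0 on |110>, 0 on |111>.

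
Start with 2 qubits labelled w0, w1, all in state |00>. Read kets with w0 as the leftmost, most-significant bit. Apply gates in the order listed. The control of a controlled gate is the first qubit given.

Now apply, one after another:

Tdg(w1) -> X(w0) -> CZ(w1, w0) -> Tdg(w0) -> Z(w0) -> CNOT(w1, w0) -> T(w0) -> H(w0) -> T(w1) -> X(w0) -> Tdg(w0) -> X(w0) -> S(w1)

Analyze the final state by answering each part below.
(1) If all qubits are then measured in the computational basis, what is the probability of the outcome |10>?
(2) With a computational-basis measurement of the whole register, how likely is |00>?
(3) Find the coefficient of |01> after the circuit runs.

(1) The probability of measuring |10> is 1/2.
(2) The probability of measuring |00> is 1/2.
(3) |01> carries amplitude 0 in the final state.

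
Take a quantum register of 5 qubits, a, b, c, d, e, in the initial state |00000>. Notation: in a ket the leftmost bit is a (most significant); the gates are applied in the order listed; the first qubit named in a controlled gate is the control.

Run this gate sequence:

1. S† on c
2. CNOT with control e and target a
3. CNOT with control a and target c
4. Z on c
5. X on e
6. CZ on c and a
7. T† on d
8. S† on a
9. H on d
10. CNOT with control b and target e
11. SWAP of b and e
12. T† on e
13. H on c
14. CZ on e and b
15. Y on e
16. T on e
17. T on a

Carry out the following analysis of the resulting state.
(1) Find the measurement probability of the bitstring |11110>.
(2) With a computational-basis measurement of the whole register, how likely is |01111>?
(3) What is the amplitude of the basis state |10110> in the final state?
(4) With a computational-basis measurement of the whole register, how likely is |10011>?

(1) Outcome |11110> occurs with probability 0.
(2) Outcome |01111> occurs with probability 1/4.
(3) The final state's coefficient on |10110> equals 0.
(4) A full measurement returns |10011> with probability 0.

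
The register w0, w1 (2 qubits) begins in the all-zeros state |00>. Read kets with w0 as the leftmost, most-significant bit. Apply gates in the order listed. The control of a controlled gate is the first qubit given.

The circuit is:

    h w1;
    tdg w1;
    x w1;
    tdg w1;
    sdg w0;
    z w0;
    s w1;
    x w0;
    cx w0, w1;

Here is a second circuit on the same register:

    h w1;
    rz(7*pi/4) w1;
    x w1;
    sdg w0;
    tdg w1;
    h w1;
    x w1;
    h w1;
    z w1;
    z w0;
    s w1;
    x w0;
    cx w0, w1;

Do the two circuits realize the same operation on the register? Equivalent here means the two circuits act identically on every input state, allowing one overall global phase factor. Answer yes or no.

Yes, they are equivalent — the unitaries differ by at most a global phase.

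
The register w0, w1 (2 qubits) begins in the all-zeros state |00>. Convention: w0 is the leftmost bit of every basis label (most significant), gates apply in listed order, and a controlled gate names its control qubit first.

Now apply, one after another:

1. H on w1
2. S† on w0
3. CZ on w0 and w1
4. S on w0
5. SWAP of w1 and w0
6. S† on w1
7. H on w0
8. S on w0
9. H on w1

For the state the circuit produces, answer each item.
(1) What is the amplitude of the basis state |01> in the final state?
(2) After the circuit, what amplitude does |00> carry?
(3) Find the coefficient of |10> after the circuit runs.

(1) The amplitude on |01> is sqrt(2)/2.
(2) The amplitude on |00> is sqrt(2)/2.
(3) The amplitude on |10> is 0.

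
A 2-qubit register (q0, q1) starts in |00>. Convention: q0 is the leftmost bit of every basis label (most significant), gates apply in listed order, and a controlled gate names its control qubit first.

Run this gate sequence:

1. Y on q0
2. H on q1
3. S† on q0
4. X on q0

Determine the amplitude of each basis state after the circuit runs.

The resulting statevector has amplitude sqrt(2)/2 on |00>, sqrt(2)/2 on |01>, 0 on |10>, 0 on |11>.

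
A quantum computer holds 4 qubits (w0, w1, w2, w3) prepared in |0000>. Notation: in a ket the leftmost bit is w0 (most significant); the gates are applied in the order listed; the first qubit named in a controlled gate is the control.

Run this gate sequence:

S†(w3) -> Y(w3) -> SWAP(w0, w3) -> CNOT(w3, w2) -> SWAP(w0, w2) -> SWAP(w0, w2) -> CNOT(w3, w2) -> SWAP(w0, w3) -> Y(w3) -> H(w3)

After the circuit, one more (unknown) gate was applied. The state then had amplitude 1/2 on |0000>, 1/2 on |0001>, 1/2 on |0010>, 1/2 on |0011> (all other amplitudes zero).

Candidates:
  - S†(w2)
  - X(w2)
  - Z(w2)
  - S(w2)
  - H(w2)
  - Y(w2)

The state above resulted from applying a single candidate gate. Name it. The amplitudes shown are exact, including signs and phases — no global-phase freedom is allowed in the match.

It was H(w2) that produced the state shown. Key observation: gates 3-8 undo each other exactly, leaving only the rest of the circuit to track.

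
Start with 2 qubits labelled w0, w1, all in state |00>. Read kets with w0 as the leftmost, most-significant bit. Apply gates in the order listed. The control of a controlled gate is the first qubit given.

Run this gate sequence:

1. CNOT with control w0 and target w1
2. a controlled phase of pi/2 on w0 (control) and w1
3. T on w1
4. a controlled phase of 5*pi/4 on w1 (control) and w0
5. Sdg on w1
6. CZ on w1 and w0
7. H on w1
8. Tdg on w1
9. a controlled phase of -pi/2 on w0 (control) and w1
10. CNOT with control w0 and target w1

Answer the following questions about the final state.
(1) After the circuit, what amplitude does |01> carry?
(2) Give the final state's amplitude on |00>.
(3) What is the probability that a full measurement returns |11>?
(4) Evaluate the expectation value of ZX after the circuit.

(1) The amplitude on |01> is -sqrt(2)*exp(3*I*pi/4)/2.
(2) |00> carries amplitude sqrt(2)/2 in the final state.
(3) A full measurement returns |11> with probability 0.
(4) The observable ZX averages to sqrt(2)/2.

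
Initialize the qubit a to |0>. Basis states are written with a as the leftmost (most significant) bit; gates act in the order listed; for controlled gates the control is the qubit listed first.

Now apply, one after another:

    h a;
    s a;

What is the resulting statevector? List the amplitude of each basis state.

The resulting statevector has amplitude sqrt(2)/2 on |0>, sqrt(2)*I/2 on |1>.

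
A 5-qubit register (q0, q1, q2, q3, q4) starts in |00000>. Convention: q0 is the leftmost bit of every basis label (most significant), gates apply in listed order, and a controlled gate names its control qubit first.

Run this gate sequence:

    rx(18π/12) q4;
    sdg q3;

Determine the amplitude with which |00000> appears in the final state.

The amplitude on |00000> is -sqrt(2)/2.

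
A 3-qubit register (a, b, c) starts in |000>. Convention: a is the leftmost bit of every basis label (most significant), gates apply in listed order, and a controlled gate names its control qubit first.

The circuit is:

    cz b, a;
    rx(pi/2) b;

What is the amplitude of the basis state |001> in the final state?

The amplitude on |001> is 0.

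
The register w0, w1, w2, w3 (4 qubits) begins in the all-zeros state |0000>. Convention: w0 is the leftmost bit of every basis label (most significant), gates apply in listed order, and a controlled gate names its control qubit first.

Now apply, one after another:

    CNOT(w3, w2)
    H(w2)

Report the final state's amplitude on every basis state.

The resulting statevector has amplitude sqrt(2)/2 on |0000>, sqrt(2)/2 on |0010>, and 0 on every other basis state.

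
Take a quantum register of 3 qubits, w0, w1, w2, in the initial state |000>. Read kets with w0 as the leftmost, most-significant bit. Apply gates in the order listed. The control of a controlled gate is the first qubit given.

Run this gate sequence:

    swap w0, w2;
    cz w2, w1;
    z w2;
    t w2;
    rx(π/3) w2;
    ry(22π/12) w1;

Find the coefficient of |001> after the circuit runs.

|001> carries amplitude I*(sqrt(2) + sqrt(6))/8 in the final state.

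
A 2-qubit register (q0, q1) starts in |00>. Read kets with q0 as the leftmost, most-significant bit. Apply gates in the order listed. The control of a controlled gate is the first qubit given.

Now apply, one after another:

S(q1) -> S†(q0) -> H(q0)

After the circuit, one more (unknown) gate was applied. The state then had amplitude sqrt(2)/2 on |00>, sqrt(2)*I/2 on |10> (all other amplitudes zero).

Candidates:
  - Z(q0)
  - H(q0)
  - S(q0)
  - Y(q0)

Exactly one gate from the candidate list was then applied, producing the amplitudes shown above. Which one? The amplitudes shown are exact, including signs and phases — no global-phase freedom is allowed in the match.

The applied gate was S(q0).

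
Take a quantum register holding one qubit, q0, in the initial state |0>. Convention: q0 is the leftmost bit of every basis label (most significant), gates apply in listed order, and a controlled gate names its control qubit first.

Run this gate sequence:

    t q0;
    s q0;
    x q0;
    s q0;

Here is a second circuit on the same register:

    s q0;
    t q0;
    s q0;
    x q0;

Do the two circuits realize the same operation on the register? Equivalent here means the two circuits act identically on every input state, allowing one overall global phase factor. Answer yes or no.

No, they are not equivalent — no single phase factor reconciles the two unitaries.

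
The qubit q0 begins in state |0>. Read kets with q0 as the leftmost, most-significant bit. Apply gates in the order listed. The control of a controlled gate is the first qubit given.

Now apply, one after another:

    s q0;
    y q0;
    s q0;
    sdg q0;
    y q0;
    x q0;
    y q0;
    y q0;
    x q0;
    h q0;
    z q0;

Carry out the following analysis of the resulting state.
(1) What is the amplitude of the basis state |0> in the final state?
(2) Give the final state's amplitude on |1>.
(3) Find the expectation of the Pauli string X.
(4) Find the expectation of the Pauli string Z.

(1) |0> carries amplitude sqrt(2)/2 in the final state.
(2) |1> carries amplitude -sqrt(2)/2 in the final state.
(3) The observable X averages to -1.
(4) The expectation value of Z is 0.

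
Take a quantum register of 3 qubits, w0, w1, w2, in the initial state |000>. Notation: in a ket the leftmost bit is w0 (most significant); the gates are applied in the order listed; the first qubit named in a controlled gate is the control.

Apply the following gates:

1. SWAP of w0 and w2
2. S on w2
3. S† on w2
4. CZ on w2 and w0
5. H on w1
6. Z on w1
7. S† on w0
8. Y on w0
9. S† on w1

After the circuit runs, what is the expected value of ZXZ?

The expectation value of ZXZ is 0. Key observation: gates 2-3 undo each other exactly, leaving only the rest of the circuit to track.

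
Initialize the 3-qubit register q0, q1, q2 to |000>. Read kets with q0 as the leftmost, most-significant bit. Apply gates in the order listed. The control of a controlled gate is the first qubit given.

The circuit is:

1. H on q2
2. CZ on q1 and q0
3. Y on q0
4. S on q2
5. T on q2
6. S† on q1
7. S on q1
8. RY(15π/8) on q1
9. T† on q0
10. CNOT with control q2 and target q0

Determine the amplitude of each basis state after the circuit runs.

The resulting statevector has amplitude 0 on |000>, sqrt(2)*cos(pi/16)/2 on |001>, 0 on |010>, -sqrt(2)*sin(pi/16)/2 on |011>, -sqrt(2)*exp(I*pi/4)*cos(pi/16)/2 on |100>, 0 on |101>, sqrt(2)*exp(I*pi/4)*sin(pi/16)/2 on |110>, 0 on |111>.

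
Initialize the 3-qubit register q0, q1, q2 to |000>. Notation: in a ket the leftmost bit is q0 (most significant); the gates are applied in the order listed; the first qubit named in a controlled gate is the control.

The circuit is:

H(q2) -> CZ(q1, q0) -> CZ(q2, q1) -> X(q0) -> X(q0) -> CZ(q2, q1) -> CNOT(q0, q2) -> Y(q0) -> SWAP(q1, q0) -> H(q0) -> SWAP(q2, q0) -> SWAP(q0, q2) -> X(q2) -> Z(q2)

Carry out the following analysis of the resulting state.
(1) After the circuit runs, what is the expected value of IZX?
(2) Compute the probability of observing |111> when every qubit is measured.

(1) In the final state, IZX has expectation 1. Key observation: gates 4-5 undo each other exactly, leaving only the rest of the circuit to track.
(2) A full measurement returns |111> with probability 1/4.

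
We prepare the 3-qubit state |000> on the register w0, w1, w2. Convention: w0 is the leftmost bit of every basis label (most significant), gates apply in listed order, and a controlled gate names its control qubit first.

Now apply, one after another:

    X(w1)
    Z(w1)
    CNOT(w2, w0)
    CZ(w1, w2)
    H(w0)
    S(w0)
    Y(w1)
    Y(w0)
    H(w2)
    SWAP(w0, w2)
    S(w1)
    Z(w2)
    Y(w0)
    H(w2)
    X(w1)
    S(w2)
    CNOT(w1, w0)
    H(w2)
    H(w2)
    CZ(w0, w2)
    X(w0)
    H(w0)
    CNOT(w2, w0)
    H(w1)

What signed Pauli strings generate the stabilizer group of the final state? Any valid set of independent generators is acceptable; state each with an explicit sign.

The stabilizer group can be generated by -IXI, +IIX, -ZII, among other valid generating sets.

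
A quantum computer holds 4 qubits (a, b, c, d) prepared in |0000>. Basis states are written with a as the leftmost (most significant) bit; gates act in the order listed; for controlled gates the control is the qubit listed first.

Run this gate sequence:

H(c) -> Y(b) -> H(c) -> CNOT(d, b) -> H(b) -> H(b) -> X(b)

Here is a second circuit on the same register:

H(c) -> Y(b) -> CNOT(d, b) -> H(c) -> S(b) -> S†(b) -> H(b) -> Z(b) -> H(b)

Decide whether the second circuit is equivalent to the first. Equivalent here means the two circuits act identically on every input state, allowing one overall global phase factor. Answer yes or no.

Yes — the two circuits implement the same unitary up to a global phase.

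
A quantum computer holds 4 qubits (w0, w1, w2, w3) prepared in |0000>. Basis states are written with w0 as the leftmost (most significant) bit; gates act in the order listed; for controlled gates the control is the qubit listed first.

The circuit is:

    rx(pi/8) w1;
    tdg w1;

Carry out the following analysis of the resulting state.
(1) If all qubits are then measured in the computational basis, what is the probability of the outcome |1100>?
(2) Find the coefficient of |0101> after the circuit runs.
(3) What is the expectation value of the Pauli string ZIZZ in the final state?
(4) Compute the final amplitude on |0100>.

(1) The probability of measuring |1100> is 0.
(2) The final state's coefficient on |0101> equals 0.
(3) The expectation value of ZIZZ is 1.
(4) |0100> carries amplitude -exp(I*pi/4)*sin(pi/16) in the final state.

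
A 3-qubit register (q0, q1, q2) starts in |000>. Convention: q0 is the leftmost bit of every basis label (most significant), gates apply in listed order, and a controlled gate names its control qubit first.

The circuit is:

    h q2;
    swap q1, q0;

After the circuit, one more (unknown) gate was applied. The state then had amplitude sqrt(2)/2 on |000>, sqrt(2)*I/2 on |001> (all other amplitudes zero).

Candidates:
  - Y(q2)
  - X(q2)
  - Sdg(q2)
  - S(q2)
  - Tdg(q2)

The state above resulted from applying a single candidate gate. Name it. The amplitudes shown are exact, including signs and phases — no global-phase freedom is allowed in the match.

The applied gate was S(q2).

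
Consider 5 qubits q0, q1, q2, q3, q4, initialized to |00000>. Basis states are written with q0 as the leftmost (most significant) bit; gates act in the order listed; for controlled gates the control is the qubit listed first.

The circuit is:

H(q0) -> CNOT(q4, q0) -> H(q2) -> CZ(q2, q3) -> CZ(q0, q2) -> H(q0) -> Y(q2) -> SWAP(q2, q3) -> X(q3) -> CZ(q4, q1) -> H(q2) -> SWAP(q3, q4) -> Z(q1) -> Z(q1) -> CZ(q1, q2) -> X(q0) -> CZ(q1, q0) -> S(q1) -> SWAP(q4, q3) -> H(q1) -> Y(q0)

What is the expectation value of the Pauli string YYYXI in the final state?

The expectation value of YYYXI is 0.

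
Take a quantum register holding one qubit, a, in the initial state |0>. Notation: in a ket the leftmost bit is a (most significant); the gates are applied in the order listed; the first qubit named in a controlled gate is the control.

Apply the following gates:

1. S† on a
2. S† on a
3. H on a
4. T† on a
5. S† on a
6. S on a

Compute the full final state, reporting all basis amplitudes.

The resulting statevector has amplitude sqrt(2)/2 on |0>, -sqrt(2)*exp(3*I*pi/4)/2 on |1>.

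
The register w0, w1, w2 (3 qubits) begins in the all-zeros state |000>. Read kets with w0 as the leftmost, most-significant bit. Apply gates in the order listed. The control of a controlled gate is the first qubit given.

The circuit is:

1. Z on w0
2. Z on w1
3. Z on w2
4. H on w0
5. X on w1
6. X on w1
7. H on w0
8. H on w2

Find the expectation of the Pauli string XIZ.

In the final state, XIZ has expectation 0. Key observation: steps 4-7 multiply out to the identity, so the circuit reduces to the remaining gates.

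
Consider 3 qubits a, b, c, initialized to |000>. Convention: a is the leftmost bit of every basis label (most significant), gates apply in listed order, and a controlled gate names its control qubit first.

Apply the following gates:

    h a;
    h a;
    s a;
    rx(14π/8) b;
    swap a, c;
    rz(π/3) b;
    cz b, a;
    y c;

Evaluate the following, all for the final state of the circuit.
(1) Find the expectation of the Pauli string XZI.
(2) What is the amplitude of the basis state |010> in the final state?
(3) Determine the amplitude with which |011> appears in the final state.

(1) The expectation value of XZI is 0. Key observation: steps 1-2 multiply out to the identity, so the circuit reduces to the remaining gates.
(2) |010> carries amplitude 0 in the final state.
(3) The final state's coefficient on |011> equals sqrt(2 - sqrt(2))*exp(I*pi/6)/2.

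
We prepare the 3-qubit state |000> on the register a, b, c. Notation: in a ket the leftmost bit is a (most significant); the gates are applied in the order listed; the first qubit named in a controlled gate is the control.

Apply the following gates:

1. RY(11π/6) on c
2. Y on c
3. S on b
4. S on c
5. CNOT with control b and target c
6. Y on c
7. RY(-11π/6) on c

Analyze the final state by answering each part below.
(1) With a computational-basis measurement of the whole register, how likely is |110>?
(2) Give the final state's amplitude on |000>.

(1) A full measurement returns |110> with probability 0.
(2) The amplitude on |000> is (1 - I)*(-sqrt(3) + 2*I)/4.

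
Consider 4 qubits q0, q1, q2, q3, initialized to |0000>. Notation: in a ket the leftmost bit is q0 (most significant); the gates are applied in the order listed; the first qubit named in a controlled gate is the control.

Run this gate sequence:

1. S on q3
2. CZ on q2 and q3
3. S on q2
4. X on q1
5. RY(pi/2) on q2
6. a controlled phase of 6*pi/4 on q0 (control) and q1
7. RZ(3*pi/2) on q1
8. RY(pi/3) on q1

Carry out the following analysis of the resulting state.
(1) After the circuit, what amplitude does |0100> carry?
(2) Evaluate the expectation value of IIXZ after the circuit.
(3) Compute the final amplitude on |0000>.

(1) The amplitude on |0100> is sqrt(6)*exp(3*I*pi/4)/4.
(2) In the final state, IIXZ has expectation 1.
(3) |0000> carries amplitude -sqrt(2)*exp(3*I*pi/4)/4 in the final state.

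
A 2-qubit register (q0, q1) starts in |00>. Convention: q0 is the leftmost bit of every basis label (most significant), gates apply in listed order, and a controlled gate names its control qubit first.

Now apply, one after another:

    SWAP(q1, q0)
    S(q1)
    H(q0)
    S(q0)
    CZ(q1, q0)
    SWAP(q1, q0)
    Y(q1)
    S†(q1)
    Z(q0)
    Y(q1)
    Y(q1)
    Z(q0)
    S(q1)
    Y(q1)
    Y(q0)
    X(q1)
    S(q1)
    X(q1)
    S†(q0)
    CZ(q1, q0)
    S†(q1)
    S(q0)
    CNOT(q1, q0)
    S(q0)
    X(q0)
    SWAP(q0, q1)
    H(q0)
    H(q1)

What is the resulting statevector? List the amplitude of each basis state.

The resulting statevector has amplitude -sqrt(2)*I/2 on |00>, 0 on |01>, 0 on |10>, -sqrt(2)*I/2 on |11>.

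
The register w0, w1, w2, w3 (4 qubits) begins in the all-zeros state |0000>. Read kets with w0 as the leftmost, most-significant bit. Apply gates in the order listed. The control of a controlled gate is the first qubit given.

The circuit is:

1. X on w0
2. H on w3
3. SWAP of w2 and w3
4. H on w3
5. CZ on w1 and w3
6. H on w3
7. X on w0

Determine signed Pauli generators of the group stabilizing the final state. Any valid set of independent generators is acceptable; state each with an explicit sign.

The final state is stabilized by the group generated by +IIXI, +ZIII, +IZII, +IIIZ; other independent generating sets are equally valid.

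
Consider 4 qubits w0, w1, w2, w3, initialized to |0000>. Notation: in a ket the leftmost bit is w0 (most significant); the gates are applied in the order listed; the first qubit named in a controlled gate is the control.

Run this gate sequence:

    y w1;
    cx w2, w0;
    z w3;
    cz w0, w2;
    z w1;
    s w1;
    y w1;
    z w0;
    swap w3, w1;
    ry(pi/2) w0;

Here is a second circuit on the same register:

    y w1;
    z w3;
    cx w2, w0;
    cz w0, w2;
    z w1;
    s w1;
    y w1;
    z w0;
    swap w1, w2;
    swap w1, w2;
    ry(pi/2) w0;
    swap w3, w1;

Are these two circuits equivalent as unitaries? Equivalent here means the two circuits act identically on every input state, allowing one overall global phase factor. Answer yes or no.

Yes, they are equivalent — the unitaries differ by at most a global phase.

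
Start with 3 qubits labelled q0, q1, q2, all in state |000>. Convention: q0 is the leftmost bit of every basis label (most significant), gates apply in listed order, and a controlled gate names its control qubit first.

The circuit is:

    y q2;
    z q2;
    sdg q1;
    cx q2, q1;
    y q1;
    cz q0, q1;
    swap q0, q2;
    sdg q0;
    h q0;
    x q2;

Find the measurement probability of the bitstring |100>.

The probability of measuring |100> is 0.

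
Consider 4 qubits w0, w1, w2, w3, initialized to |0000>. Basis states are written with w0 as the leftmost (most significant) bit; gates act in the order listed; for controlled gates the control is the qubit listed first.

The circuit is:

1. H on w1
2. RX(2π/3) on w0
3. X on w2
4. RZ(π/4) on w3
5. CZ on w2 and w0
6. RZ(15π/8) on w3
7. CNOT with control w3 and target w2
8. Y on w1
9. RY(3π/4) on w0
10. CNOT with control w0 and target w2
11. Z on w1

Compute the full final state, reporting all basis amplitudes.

After the circuit, the state carries amplitude -sqrt(6)*sqrt(sqrt(2)/4 + 1/2)*exp(15*I*pi/16)/4 - sqrt(2)*I*sqrt(1/2 - sqrt(2)/4)*exp(15*I*pi/16)/4 on |0010>, -sqrt(6)*sqrt(sqrt(2)/4 + 1/2)*exp(15*I*pi/16)/4 - sqrt(2)*I*sqrt(1/2 - sqrt(2)/4)*exp(15*I*pi/16)/4 on |0110>, sqrt(6)*sqrt(1/2 - sqrt(2)/4)*exp(15*I*pi/16)/4 - sqrt(2)*I*sqrt(sqrt(2)/4 + 1/2)*exp(15*I*pi/16)/4 on |1000>, sqrt(6)*sqrt(1/2 - sqrt(2)/4)*exp(15*I*pi/16)/4 - sqrt(2)*I*sqrt(sqrt(2)/4 + 1/2)*exp(15*I*pi/16)/4 on |1100>, and 0 on every other basis state.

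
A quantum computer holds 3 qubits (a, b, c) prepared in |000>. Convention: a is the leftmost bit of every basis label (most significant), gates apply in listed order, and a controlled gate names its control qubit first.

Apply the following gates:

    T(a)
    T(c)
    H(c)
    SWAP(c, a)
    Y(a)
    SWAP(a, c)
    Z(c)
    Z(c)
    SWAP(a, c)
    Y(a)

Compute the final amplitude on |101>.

The amplitude on |101> is 0.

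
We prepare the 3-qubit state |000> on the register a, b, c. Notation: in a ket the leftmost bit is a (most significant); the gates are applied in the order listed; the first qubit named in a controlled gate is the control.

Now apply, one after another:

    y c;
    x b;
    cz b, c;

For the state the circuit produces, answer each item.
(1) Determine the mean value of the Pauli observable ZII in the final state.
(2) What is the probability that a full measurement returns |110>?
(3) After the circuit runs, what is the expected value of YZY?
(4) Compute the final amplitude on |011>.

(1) The observable ZII averages to 1.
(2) The probability of measuring |110> is 0.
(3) The observable YZY averages to 0.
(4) The amplitude on |011> is -I.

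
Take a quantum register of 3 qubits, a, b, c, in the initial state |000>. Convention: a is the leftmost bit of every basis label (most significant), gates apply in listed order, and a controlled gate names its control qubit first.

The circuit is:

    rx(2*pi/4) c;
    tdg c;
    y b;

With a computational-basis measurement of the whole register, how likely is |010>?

Outcome |010> occurs with probability 1/2.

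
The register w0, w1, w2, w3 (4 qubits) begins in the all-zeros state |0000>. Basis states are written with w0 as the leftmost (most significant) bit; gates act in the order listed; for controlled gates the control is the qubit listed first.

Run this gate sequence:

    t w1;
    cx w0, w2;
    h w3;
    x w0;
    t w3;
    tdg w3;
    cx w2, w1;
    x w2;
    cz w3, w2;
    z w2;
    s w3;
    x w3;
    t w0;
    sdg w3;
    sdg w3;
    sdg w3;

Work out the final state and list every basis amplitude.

After the circuit, the state carries amplitude sqrt(2)*exp(3*I*pi/4)/2 on |1010>, -sqrt(2)*exp(3*I*pi/4)/2 on |1011>, and 0 on every other basis state.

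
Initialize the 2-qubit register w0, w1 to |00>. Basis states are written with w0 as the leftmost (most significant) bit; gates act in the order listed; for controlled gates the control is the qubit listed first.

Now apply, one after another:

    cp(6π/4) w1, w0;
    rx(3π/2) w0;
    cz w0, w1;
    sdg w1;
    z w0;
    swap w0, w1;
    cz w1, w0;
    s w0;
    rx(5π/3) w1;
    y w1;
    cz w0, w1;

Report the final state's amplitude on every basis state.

The resulting statevector has amplitude -sqrt(6)/4 + sqrt(2)/4 on |00>, I*(sqrt(2) + sqrt(6))/4 on |01>, 0 on |10>, 0 on |11>.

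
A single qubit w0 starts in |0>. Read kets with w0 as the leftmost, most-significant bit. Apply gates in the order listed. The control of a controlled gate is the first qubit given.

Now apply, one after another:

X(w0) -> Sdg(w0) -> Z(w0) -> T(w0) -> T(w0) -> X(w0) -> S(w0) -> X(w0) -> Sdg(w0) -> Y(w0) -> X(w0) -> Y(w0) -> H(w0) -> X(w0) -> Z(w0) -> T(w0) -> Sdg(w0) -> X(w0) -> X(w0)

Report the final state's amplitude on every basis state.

The final amplitudes are -sqrt(2)*I/2 on |0>, sqrt(2)*exp(I*pi/4)/2 on |1>.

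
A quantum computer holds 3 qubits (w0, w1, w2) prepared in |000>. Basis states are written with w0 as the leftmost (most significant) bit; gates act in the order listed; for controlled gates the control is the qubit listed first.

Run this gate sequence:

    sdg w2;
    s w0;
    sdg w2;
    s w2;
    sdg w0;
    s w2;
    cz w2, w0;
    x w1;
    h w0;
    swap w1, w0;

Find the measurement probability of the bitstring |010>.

A full measurement returns |010> with probability 0. Key observation: gates 1-6 undo each other exactly, leaving only the rest of the circuit to track.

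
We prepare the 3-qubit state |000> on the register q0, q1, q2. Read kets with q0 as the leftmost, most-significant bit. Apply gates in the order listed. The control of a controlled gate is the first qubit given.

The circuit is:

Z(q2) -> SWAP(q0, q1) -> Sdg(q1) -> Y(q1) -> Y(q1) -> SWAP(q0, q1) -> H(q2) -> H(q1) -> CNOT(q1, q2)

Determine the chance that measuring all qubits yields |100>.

The probability of measuring |100> is 0.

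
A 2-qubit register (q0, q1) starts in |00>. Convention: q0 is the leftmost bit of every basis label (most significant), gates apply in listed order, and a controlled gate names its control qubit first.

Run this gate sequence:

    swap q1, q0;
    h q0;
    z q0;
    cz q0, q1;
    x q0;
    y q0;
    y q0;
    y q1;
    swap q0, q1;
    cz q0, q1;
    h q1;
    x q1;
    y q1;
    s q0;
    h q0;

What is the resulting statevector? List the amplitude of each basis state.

After the circuit, the state carries amplitude -sqrt(2)*I/2 on |00>, 0 on |01>, sqrt(2)*I/2 on |10>, 0 on |11>.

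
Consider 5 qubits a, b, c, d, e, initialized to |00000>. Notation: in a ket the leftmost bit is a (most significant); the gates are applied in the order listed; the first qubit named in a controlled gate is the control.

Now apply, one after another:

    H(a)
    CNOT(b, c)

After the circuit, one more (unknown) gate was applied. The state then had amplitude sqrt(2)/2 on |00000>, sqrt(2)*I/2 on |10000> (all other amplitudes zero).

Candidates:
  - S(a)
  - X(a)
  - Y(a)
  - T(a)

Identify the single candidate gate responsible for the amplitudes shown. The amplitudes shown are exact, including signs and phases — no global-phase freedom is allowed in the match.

The applied gate was S(a).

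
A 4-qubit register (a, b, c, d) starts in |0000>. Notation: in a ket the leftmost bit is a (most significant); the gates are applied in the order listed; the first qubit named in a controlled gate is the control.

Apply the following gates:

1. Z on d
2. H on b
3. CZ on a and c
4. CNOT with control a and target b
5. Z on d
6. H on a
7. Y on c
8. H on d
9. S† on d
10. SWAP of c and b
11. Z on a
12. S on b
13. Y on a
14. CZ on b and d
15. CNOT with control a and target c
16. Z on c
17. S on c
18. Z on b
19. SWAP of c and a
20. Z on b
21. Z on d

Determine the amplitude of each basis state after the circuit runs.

After the circuit, the state carries amplitude 0 on |0000>, 0 on |0001>, 0 on |0010>, 0 on |0011>, -sqrt(2)*I/4 on |0100>, -sqrt(2)/4 on |0101>, -sqrt(2)*I/4 on |0110>, -sqrt(2)/4 on |0111>, 0 on |1000>, 0 on |1001>, 0 on |1010>, 0 on |1011>, -sqrt(2)/4 on |1100>, sqrt(2)*I/4 on |1101>, -sqrt(2)/4 on |1110>, sqrt(2)*I/4 on |1111>.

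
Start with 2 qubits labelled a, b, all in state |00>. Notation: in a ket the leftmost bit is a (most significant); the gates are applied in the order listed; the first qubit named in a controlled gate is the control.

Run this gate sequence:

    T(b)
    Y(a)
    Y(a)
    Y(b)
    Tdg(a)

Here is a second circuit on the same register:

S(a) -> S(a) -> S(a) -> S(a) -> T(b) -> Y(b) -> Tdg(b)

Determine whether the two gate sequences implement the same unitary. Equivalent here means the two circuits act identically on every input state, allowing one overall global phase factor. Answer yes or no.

No: there is an input state on which the two circuits produce genuinely different outputs (not merely differing by a phase).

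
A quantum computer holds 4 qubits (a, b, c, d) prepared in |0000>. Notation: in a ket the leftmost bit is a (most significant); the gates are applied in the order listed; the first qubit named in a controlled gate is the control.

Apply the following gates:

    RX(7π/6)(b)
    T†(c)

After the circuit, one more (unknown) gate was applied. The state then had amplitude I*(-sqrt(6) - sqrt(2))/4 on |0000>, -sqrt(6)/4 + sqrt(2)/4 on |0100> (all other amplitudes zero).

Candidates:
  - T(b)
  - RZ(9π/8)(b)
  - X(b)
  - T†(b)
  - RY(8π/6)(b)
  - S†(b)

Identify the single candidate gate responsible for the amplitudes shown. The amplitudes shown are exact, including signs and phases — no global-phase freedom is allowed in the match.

The applied gate was X(b).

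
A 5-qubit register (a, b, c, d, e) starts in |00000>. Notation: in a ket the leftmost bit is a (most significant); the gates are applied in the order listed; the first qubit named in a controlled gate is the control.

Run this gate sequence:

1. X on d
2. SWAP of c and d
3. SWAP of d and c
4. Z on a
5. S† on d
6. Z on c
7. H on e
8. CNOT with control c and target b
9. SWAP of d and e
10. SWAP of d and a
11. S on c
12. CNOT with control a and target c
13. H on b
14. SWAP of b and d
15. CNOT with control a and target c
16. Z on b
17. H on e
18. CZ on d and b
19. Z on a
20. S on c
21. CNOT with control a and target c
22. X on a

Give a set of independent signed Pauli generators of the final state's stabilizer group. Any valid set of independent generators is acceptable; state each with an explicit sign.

The stabilizer group can be generated by -XIXII, +IIIXI, -IIIIX, -ZIZII, +IZIII, among other valid generating sets.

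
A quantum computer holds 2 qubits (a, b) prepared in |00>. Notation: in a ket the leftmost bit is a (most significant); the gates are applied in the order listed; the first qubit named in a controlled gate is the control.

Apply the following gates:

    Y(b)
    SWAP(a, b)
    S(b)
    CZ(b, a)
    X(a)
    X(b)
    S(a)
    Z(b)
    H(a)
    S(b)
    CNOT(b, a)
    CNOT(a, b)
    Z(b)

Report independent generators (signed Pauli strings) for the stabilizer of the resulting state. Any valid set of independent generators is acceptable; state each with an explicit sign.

One valid set of independent stabilizer generators is -XX, -ZZ (any independent generating set of the same group is equally correct).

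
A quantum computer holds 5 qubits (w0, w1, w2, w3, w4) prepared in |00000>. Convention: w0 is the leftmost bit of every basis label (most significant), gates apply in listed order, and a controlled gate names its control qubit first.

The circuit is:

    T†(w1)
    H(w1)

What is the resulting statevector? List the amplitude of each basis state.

The resulting statevector has amplitude sqrt(2)/2 on |00000>, sqrt(2)/2 on |01000>, and 0 on every other basis state.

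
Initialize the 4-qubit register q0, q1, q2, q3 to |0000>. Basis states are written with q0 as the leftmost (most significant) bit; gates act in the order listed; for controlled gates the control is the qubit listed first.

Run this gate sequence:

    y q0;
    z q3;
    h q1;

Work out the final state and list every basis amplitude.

The final amplitudes are sqrt(2)*I/2 on |1000>, sqrt(2)*I/2 on |1100>, and 0 on every other basis state.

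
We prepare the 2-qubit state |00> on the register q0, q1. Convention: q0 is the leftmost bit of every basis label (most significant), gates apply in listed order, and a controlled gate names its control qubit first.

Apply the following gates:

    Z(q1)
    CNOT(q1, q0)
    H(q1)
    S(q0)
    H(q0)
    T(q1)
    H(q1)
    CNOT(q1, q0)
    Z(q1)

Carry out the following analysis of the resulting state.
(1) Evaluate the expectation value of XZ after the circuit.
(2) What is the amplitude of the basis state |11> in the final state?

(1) In the final state, XZ has expectation sqrt(2)/2.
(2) The final state's coefficient on |11> equals sqrt(2)*(-1 + exp(I*pi/4))/4.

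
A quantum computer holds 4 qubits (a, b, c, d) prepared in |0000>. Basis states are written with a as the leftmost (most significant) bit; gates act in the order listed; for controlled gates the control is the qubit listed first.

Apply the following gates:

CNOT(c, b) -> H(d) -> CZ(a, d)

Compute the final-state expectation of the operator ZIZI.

In the final state, ZIZI has expectation 1.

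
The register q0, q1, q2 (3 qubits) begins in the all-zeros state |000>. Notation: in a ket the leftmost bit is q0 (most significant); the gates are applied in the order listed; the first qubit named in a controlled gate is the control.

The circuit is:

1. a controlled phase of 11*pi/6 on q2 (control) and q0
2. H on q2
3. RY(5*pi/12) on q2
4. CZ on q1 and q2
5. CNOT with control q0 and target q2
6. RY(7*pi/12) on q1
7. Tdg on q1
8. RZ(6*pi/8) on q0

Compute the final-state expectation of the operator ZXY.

The observable ZXY averages to 0.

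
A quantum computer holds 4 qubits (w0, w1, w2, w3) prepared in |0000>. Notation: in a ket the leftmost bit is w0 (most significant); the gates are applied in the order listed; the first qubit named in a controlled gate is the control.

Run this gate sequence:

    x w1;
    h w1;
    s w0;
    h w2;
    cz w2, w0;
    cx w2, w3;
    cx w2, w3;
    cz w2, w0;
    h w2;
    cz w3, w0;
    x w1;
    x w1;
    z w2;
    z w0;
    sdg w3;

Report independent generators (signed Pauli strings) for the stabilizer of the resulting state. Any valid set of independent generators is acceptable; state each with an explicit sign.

The final state is stabilized by the group generated by -IXII, +ZIII, +IIZI, +IIIZ; other independent generating sets are equally valid.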